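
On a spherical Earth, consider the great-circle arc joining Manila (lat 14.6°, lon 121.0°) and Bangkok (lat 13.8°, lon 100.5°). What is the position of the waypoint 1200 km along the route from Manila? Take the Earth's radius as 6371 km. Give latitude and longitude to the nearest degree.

The haversine formula gives a central angle δ ≈ 0.347 rad (19.9°) between the endpoints. The total great-circle distance is δ·R ≈ 0.347 × 6371 ≈ 2211 km, so the target fraction is f = 1200/2211 ≈ 0.543.
Interpolate at f ≈ 0.543 with slerp weights a = sin((1−f)δ)/sin δ ≈ 0.465, b = sin(fδ)/sin δ ≈ 0.551.
p = a·p₁ + b·p₂ ≈ (-0.329, 0.911, 0.248); φ = arcsin(p_z) ≈ 14.38°, λ = atan2(p_y, p_x) ≈ 109.85°.

≈ lat 14°, lon 110°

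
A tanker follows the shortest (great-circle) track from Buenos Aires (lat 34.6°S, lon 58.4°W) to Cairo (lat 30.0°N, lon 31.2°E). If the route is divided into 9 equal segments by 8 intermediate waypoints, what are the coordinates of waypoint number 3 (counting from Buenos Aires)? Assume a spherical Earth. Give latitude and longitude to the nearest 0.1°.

Convert each endpoint to a unit vector on the sphere (x = cos φ cos λ, y = cos φ sin λ, z = sin φ).
The central angle between the endpoints is δ = arccos(p₁·p₂) ≈ 1.853 rad (106.2°).
Interpolate at f = 3/9 with slerp weights a = sin((1−f)δ)/sin δ ≈ 0.983, b = sin(fδ)/sin δ ≈ 0.603.
p = a·p₁ + b·p₂ ≈ (0.871, -0.419, -0.257); φ = arcsin(p_z) ≈ -14.88°, λ = atan2(p_y, p_x) ≈ -25.68°.

≈ lat 14.9°S, lon 25.7°W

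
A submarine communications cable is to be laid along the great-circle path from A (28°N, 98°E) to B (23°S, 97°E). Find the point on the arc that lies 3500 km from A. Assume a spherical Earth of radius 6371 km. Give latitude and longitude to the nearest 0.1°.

Convert each endpoint to a unit vector on the sphere (x = cos φ cos λ, y = cos φ sin λ, z = sin φ).
The central angle between the endpoints is δ = arccos(p₁·p₂) ≈ 0.890 rad (51.0°). The total great-circle distance is δ·R ≈ 0.890 × 6371 ≈ 5672 km, so the target fraction is f = 3500/5672 ≈ 0.617.
Interpolate at f ≈ 0.617 with slerp weights a = sin((1−f)δ)/sin δ ≈ 0.430, b = sin(fδ)/sin δ ≈ 0.672.
p = a·p₁ + b·p₂ ≈ (-0.128, 0.990, -0.061); φ = arcsin(p_z) ≈ -3.47°, λ = atan2(p_y, p_x) ≈ 97.38°.

≈ (3.5°S, 97.4°E)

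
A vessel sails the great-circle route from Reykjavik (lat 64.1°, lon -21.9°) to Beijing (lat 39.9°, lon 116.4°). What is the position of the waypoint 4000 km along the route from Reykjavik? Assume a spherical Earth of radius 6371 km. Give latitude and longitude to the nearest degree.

Convert each endpoint to a unit vector on the sphere (x = cos φ cos λ, y = cos φ sin λ, z = sin φ).
The central angle between the endpoints is δ = arccos(p₁·p₂) ≈ 1.238 rad (70.9°). The total great-circle distance is δ·R ≈ 1.238 × 6371 ≈ 7886 km, so the target fraction is f = 4000/7886 ≈ 0.507.
Interpolate at f ≈ 0.507 with slerp weights a = sin((1−f)δ)/sin δ ≈ 0.606, b = sin(fδ)/sin δ ≈ 0.622.
p = a·p₁ + b·p₂ ≈ (0.034, 0.328, 0.944); φ = arcsin(p_z) ≈ 70.73°, λ = atan2(p_y, p_x) ≈ 84.15°.

≈ lat 71°, lon 84°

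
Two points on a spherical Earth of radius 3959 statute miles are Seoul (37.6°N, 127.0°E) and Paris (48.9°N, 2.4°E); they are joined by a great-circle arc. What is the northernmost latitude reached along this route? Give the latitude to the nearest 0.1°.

≈ 64.2°N

The great circle lies in the plane with unit normal n̂ = (p₁ × p₂)/|p₁ × p₂|.
Here n̂_z ≈ -0.435; the vertex latitude is φ_max = arccos|n̂_z| ≈ 64.2°.
Check via Clairaut: cos φ_max = |cos φ₁| · sin C = cos(37.6°)·sin(33.3°) ≈ 0.435, again giving ≈ 64.2°.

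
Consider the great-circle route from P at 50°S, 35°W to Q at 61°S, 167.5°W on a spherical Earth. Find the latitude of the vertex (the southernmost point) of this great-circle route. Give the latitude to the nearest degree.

The great circle lies in the plane with unit normal n̂ = (p₁ × p₂)/|p₁ × p₂|.
Here n̂_z ≈ -0.259; the vertex latitude is φ_max = arccos|n̂_z| ≈ 75.0°.

≈ 75°S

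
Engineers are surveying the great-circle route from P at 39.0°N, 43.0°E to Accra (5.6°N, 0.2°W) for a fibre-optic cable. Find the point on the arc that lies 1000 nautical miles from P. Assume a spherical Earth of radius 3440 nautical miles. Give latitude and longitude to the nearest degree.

≈ 30°N, 26°E

Convert each endpoint to a unit vector on the sphere (x = cos φ cos λ, y = cos φ sin λ, z = sin φ).
The central angle between the endpoints is δ = arccos(p₁·p₂) ≈ 0.895 rad (51.3°). The total great-circle distance is δ·R ≈ 0.895 × 3440 ≈ 3080 nmi, so the target fraction is f = 1000/3080 ≈ 0.325.
Interpolate at f ≈ 0.325 with slerp weights a = sin((1−f)δ)/sin δ ≈ 0.728, b = sin(fδ)/sin δ ≈ 0.367.
p = a·p₁ + b·p₂ ≈ (0.780, 0.385, 0.494); φ = arcsin(p_z) ≈ 29.62°, λ = atan2(p_y, p_x) ≈ 26.27°.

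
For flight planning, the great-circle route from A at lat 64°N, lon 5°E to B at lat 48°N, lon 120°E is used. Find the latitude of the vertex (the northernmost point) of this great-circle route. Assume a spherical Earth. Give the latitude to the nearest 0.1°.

The great circle lies in the plane with unit normal n̂ = (p₁ × p₂)/|p₁ × p₂|.
Here n̂_z ≈ +0.317; the vertex latitude is φ_max = arccos|n̂_z| ≈ 71.5°.

≈ 71.5°N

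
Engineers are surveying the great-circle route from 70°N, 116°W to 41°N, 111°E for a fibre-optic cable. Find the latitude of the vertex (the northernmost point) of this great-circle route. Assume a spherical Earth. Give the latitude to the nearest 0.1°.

≈ 77.9°N

The great circle lies in the plane with unit normal n̂ = (p₁ × p₂)/|p₁ × p₂|.
Here n̂_z ≈ -0.210; the vertex latitude is φ_max = arccos|n̂_z| ≈ 77.9°.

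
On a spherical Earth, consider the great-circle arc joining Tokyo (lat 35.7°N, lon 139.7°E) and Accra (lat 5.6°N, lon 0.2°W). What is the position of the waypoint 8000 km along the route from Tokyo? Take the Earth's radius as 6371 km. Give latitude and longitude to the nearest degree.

From cos δ = sin φ₁ sin φ₂ + cos φ₁ cos φ₂ cos Δλ, the central angle is δ ≈ 2.167 rad (124.1°). The total great-circle distance is δ·R ≈ 2.167 × 6371 ≈ 13804 km, so the target fraction is f = 8000/13804 ≈ 0.580.
Interpolate at f ≈ 0.580 with slerp weights a = sin((1−f)δ)/sin δ ≈ 0.955, b = sin(fδ)/sin δ ≈ 1.149.
p = a·p₁ + b·p₂ ≈ (0.552, 0.497, 0.669); φ = arcsin(p_z) ≈ 42.01°, λ = atan2(p_y, p_x) ≈ 42.03°.

≈ lat 42°N, lon 42°E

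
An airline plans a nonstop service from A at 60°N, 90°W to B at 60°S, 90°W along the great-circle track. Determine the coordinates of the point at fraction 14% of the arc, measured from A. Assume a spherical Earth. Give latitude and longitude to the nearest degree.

≈ 43°N, 90°W

Write both endpoints as unit vectors p₁, p₂ with components (cos φ cos λ, cos φ sin λ, sin φ).
The central angle between the endpoints is δ = arccos(p₁·p₂) ≈ 2.094 rad (120.0°).
Interpolate at f = 0.14 with slerp weights a = sin((1−f)δ)/sin δ ≈ 1.124, b = sin(fδ)/sin δ ≈ 0.334.
p = a·p₁ + b·p₂ ≈ (0.000, -0.729, 0.685); φ = arcsin(p_z) ≈ 43.20°, λ = atan2(p_y, p_x) ≈ -90.00°.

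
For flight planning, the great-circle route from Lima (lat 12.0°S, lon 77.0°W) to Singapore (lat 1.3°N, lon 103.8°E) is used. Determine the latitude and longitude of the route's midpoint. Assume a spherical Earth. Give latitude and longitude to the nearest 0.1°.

Write both endpoints as unit vectors p₁, p₂ with components (cos φ cos λ, cos φ sin λ, sin φ).
The central angle between the endpoints is δ = arccos(p₁·p₂) ≈ 2.954 rad (169.3°).
Interpolate at f = 1/2 with slerp weights a = sin((1−f)δ)/sin δ ≈ 5.348, b = sin(fδ)/sin δ ≈ 5.348.
p = a·p₁ + b·p₂ ≈ (-0.099, 0.095, -0.991); φ = arcsin(p_z) ≈ -82.12°, λ = atan2(p_y, p_x) ≈ 136.00°.

≈ lat 82.1°S, lon 136.0°E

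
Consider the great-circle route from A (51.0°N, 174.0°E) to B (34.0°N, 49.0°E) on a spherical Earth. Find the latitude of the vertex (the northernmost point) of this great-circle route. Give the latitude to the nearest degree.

≈ 64°N

The great circle lies in the plane with unit normal n̂ = (p₁ × p₂)/|p₁ × p₂|.
Here n̂_z ≈ -0.431; the vertex latitude is φ_max = arccos|n̂_z| ≈ 64.4°.
Check via Clairaut: cos φ_max = |cos φ₁| · sin C = cos(51.0°)·sin(43.3°) ≈ 0.431, again giving ≈ 64.4°.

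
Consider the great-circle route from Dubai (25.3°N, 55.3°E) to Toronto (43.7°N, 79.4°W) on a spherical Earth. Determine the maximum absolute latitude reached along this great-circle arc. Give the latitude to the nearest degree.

The great circle lies in the plane with unit normal n̂ = (p₁ × p₂)/|p₁ × p₂|.
Here n̂_z ≈ -0.471; the vertex latitude is φ_max = arccos|n̂_z| ≈ 61.9°.
Check via Clairaut: cos φ_max = |cos φ₁| · sin C = cos(25.3°)·sin(31.4°) ≈ 0.471, again giving ≈ 61.9°.

≈ 62°N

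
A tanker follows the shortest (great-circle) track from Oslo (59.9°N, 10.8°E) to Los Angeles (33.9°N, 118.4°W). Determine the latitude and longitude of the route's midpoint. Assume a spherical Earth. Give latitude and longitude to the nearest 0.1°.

≈ (65.7°N, 81.3°W)

From cos δ = sin φ₁ sin φ₂ + cos φ₁ cos φ₂ cos Δλ, the central angle is δ ≈ 1.350 rad (77.3°).
Interpolate at f = 1/2 with slerp weights a = sin((1−f)δ)/sin δ ≈ 0.640, b = sin(fδ)/sin δ ≈ 0.640.
p = a·p₁ + b·p₂ ≈ (0.063, -0.407, 0.911); φ = arcsin(p_z) ≈ 65.66°, λ = atan2(p_y, p_x) ≈ -81.26°.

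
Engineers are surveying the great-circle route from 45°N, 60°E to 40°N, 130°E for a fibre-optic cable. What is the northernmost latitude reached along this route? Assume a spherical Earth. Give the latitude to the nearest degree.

≈ 49°N

The great circle lies in the plane with unit normal n̂ = (p₁ × p₂)/|p₁ × p₂|.
Here n̂_z ≈ +0.662; the vertex latitude is φ_max = arccos|n̂_z| ≈ 48.5°.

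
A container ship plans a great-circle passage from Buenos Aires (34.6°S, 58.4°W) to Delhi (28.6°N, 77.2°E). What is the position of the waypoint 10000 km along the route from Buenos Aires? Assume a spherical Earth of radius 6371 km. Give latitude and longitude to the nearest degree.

≈ 3°N, 30°E

Convert each endpoint to a unit vector on the sphere (x = cos φ cos λ, y = cos φ sin λ, z = sin φ).
The central angle between the endpoints is δ = arccos(p₁·p₂) ≈ 2.479 rad (142.0°). The total great-circle distance is δ·R ≈ 2.479 × 6371 ≈ 15791 km, so the target fraction is f = 10000/15791 ≈ 0.633.
Interpolate at f ≈ 0.633 with slerp weights a = sin((1−f)δ)/sin δ ≈ 1.282, b = sin(fδ)/sin δ ≈ 1.625.
p = a·p₁ + b·p₂ ≈ (0.869, 0.492, 0.050); φ = arcsin(p_z) ≈ 2.86°, λ = atan2(p_y, p_x) ≈ 29.54°.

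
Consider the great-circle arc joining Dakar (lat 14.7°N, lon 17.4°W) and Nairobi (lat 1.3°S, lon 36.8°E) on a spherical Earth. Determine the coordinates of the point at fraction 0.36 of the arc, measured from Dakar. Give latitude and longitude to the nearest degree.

≈ lat 10°N, lon 3°E

Convert each endpoint to a unit vector on the sphere (x = cos φ cos λ, y = cos φ sin λ, z = sin φ).
The central angle between the endpoints is δ = arccos(p₁·p₂) ≈ 0.977 rad (56.0°).
Interpolate at f = 0.36 with slerp weights a = sin((1−f)δ)/sin δ ≈ 0.706, b = sin(fδ)/sin δ ≈ 0.416.
p = a·p₁ + b·p₂ ≈ (0.984, 0.045, 0.170); φ = arcsin(p_z) ≈ 9.77°, λ = atan2(p_y, p_x) ≈ 2.60°.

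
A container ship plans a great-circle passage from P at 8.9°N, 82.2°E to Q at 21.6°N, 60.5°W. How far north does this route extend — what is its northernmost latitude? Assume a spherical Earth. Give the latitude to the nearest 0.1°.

≈ 41.1°N

The great circle lies in the plane with unit normal n̂ = (p₁ × p₂)/|p₁ × p₂|.
Here n̂_z ≈ -0.753; the vertex latitude is φ_max = arccos|n̂_z| ≈ 41.1°.
Check via Clairaut: cos φ_max = |cos φ₁| · sin C = cos(8.9°)·sin(49.7°) ≈ 0.753, again giving ≈ 41.1°.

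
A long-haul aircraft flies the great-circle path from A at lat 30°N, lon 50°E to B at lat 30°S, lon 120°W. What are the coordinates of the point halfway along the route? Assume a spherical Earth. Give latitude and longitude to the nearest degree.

≈ lat 0°N, lon 35°W

The haversine formula gives a central angle δ ≈ 2.990 rad (171.3°) between the endpoints.
Interpolate at f = 1/2 with slerp weights a = sin((1−f)δ)/sin δ ≈ 6.624, b = sin(fδ)/sin δ ≈ 6.624.
p = a·p₁ + b·p₂ ≈ (0.819, -0.574, 0.000); φ = arcsin(p_z) ≈ 0.00°, λ = atan2(p_y, p_x) ≈ -35.00°.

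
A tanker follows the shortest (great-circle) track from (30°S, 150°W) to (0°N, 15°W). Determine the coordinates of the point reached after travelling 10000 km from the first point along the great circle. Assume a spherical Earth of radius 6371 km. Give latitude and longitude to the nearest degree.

≈ (23°S, 46°W)

Convert each endpoint to a unit vector on the sphere (x = cos φ cos λ, y = cos φ sin λ, z = sin φ).
The central angle between the endpoints is δ = arccos(p₁·p₂) ≈ 2.230 rad (127.8°). The total great-circle distance is δ·R ≈ 2.230 × 6371 ≈ 14206 km, so the target fraction is f = 10000/14206 ≈ 0.704.
Interpolate at f ≈ 0.704 with slerp weights a = sin((1−f)δ)/sin δ ≈ 0.776, b = sin(fδ)/sin δ ≈ 1.265.
p = a·p₁ + b·p₂ ≈ (0.640, -0.663, -0.388); φ = arcsin(p_z) ≈ -22.82°, λ = atan2(p_y, p_x) ≈ -46.03°.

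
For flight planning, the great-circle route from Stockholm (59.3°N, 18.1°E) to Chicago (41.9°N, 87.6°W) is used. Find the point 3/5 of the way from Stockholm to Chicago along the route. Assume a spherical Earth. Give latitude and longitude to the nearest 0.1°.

Write both endpoints as unit vectors p₁, p₂ with components (cos φ cos λ, cos φ sin λ, sin φ).
The central angle between the endpoints is δ = arccos(p₁·p₂) ≈ 1.080 rad (61.9°).
Interpolate at f = 3/5 with slerp weights a = sin((1−f)δ)/sin δ ≈ 0.475, b = sin(fδ)/sin δ ≈ 0.684.
p = a·p₁ + b·p₂ ≈ (0.252, -0.434, 0.865); φ = arcsin(p_z) ≈ 59.91°, λ = atan2(p_y, p_x) ≈ -59.87°.

≈ 59.9°N, 59.9°W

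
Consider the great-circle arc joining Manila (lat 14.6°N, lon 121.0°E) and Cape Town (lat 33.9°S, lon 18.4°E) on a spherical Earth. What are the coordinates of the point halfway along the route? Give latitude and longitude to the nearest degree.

≈ lat 15°S, lon 75°E

Convert each endpoint to a unit vector on the sphere (x = cos φ cos λ, y = cos φ sin λ, z = sin φ).
The central angle between the endpoints is δ = arccos(p₁·p₂) ≈ 1.892 rad (108.4°).
Interpolate at f = 1/2 with slerp weights a = sin((1−f)δ)/sin δ ≈ 0.855, b = sin(fδ)/sin δ ≈ 0.855.
p = a·p₁ + b·p₂ ≈ (0.247, 0.933, -0.261); φ = arcsin(p_z) ≈ -15.15°, λ = atan2(p_y, p_x) ≈ 75.16°.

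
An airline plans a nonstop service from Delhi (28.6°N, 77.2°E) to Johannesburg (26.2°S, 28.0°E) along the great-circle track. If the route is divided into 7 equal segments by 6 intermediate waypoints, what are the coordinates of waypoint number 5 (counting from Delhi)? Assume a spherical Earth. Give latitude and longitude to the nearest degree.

≈ (11°S, 43°E)

Write both endpoints as unit vectors p₁, p₂ with components (cos φ cos λ, cos φ sin λ, sin φ).
The central angle between the endpoints is δ = arccos(p₁·p₂) ≈ 1.263 rad (72.3°).
Interpolate at f = 5/7 with slerp weights a = sin((1−f)δ)/sin δ ≈ 0.370, b = sin(fδ)/sin δ ≈ 0.823.
p = a·p₁ + b·p₂ ≈ (0.724, 0.664, -0.186); φ = arcsin(p_z) ≈ -10.73°, λ = atan2(p_y, p_x) ≈ 42.51°.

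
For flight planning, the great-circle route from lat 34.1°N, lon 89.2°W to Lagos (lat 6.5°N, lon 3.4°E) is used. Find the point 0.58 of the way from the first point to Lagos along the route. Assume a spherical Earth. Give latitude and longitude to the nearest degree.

≈ lat 25°N, lon 30°W

Convert each endpoint to a unit vector on the sphere (x = cos φ cos λ, y = cos φ sin λ, z = sin φ).
The central angle between the endpoints is δ = arccos(p₁·p₂) ≈ 1.545 rad (88.5°).
Interpolate at f = 0.58 with slerp weights a = sin((1−f)δ)/sin δ ≈ 0.604, b = sin(fδ)/sin δ ≈ 0.781.
p = a·p₁ + b·p₂ ≈ (0.782, -0.454, 0.427); φ = arcsin(p_z) ≈ 25.29°, λ = atan2(p_y, p_x) ≈ -30.17°.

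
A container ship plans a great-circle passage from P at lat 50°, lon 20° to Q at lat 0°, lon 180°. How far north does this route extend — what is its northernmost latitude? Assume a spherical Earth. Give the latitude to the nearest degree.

≈ 74°

The great circle lies in the plane with unit normal n̂ = (p₁ × p₂)/|p₁ × p₂|.
Here n̂_z ≈ +0.276; the vertex latitude is φ_max = arccos|n̂_z| ≈ 74.0°.
Check via Clairaut: cos φ_max = |cos φ₁| · sin C = cos(50.0°)·sin(25.4°) ≈ 0.276, again giving ≈ 74.0°.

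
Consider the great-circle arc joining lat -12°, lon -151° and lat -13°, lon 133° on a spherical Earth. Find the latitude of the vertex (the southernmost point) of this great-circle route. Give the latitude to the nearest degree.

The great circle lies in the plane with unit normal n̂ = (p₁ × p₂)/|p₁ × p₂|.
Here n̂_z ≈ -0.963; the vertex latitude is φ_max = arccos|n̂_z| ≈ 15.7°.

≈ -16°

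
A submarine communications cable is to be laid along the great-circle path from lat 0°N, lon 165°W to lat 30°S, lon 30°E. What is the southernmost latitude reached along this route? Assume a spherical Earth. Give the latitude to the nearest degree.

≈ 66°S

The great circle lies in the plane with unit normal n̂ = (p₁ × p₂)/|p₁ × p₂|.
Here n̂_z ≈ -0.409; the vertex latitude is φ_max = arccos|n̂_z| ≈ 65.9°.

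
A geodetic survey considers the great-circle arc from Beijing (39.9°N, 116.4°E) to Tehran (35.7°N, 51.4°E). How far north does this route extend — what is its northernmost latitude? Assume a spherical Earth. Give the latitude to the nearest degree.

≈ 43°N

The great circle lies in the plane with unit normal n̂ = (p₁ × p₂)/|p₁ × p₂|.
Here n̂_z ≈ -0.733; the vertex latitude is φ_max = arccos|n̂_z| ≈ 42.9°.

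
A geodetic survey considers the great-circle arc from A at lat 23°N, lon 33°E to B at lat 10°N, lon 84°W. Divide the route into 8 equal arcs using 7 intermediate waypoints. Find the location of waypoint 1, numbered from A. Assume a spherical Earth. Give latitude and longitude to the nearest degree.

Convert each endpoint to a unit vector on the sphere (x = cos φ cos λ, y = cos φ sin λ, z = sin φ).
The central angle between the endpoints is δ = arccos(p₁·p₂) ≈ 1.922 rad (110.1°).
Interpolate at f = 1/8 with slerp weights a = sin((1−f)δ)/sin δ ≈ 1.058, b = sin(fδ)/sin δ ≈ 0.253.
p = a·p₁ + b·p₂ ≈ (0.843, 0.282, 0.458); φ = arcsin(p_z) ≈ 27.23°, λ = atan2(p_y, p_x) ≈ 18.52°.

≈ lat 27°N, lon 19°E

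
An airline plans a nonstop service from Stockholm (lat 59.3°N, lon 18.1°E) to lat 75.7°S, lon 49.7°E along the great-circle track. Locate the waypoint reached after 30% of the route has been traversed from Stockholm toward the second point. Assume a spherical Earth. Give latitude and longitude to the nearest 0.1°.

≈ lat 18.7°N, lon 25.6°E

Convert each endpoint to a unit vector on the sphere (x = cos φ cos λ, y = cos φ sin λ, z = sin φ).
The central angle between the endpoints is δ = arccos(p₁·p₂) ≈ 2.383 rad (136.5°).
Interpolate at f = 0.30 with slerp weights a = sin((1−f)δ)/sin δ ≈ 1.447, b = sin(fδ)/sin δ ≈ 0.953.
p = a·p₁ + b·p₂ ≈ (0.854, 0.409, 0.321); φ = arcsin(p_z) ≈ 18.70°, λ = atan2(p_y, p_x) ≈ 25.58°.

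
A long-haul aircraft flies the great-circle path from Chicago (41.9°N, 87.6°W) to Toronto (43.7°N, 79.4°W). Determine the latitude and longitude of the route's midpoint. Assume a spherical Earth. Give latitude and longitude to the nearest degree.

≈ (43°N, 84°W)

From cos δ = sin φ₁ sin φ₂ + cos φ₁ cos φ₂ cos Δλ, the central angle is δ ≈ 0.110 rad (6.3°).
Interpolate at f = 1/2 with slerp weights a = sin((1−f)δ)/sin δ ≈ 0.501, b = sin(fδ)/sin δ ≈ 0.501.
p = a·p₁ + b·p₂ ≈ (0.082, -0.728, 0.680); φ = arcsin(p_z) ≈ 42.87°, λ = atan2(p_y, p_x) ≈ -83.56°.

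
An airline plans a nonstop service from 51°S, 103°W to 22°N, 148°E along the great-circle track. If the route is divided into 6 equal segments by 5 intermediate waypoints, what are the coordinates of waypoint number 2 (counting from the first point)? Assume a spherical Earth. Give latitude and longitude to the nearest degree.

≈ 37°S, 156°W

Convert each endpoint to a unit vector on the sphere (x = cos φ cos λ, y = cos φ sin λ, z = sin φ).
The central angle between the endpoints is δ = arccos(p₁·p₂) ≈ 2.073 rad (118.8°).
Interpolate at f = 2/6 with slerp weights a = sin((1−f)δ)/sin δ ≈ 1.120, b = sin(fδ)/sin δ ≈ 0.727.
p = a·p₁ + b·p₂ ≈ (-0.730, -0.330, -0.598); φ = arcsin(p_z) ≈ -36.76°, λ = atan2(p_y, p_x) ≈ -155.69°.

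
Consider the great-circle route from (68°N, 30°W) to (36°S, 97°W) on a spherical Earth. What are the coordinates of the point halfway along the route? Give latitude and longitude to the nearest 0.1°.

≈ (18.5°N, 77.2°W)

From cos δ = sin φ₁ sin φ₂ + cos φ₁ cos φ₂ cos Δλ, the central angle is δ ≈ 2.011 rad (115.3°).
Interpolate at f = 1/2 with slerp weights a = sin((1−f)δ)/sin δ ≈ 0.934, b = sin(fδ)/sin δ ≈ 0.934.
p = a·p₁ + b·p₂ ≈ (0.211, -0.925, 0.317); φ = arcsin(p_z) ≈ 18.48°, λ = atan2(p_y, p_x) ≈ -77.15°.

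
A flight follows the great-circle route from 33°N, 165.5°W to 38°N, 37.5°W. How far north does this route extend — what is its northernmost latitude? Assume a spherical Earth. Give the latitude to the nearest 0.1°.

The great circle lies in the plane with unit normal n̂ = (p₁ × p₂)/|p₁ × p₂|.
Here n̂_z ≈ +0.522; the vertex latitude is φ_max = arccos|n̂_z| ≈ 58.5°.

≈ 58.5°N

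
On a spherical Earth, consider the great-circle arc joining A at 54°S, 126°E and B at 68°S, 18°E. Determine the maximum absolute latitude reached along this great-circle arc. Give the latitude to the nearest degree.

The great circle lies in the plane with unit normal n̂ = (p₁ × p₂)/|p₁ × p₂|.
Here n̂_z ≈ -0.286; the vertex latitude is φ_max = arccos|n̂_z| ≈ 73.4°.
Check via Clairaut: cos φ_max = |cos φ₁| · sin C = cos(54.0°)·sin(150.8°) ≈ 0.286, again giving ≈ 73.4°.

≈ 73°S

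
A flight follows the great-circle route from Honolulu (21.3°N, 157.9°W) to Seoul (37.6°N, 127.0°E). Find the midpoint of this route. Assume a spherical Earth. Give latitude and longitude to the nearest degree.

From cos δ = sin φ₁ sin φ₂ + cos φ₁ cos φ₂ cos Δλ, the central angle is δ ≈ 1.147 rad (65.7°).
Interpolate at f = 1/2 with slerp weights a = sin((1−f)δ)/sin δ ≈ 0.595, b = sin(fδ)/sin δ ≈ 0.595.
p = a·p₁ + b·p₂ ≈ (-0.798, 0.168, 0.579); φ = arcsin(p_z) ≈ 35.41°, λ = atan2(p_y, p_x) ≈ 168.11°.

≈ (35°N, 168°E)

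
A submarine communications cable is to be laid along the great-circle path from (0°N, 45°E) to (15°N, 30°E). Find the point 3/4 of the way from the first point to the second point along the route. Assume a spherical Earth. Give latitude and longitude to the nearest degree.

≈ (11°N, 34°E)

Convert each endpoint to a unit vector on the sphere (x = cos φ cos λ, y = cos φ sin λ, z = sin φ).
The central angle between the endpoints is δ = arccos(p₁·p₂) ≈ 0.368 rad (21.1°).
Interpolate at f = 3/4 with slerp weights a = sin((1−f)δ)/sin δ ≈ 0.255, b = sin(fδ)/sin δ ≈ 0.758.
p = a·p₁ + b·p₂ ≈ (0.814, 0.546, 0.196); φ = arcsin(p_z) ≈ 11.31°, λ = atan2(p_y, p_x) ≈ 33.86°.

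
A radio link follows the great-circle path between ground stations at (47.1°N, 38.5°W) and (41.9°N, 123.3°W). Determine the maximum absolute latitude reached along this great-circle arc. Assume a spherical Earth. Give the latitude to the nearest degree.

The great circle lies in the plane with unit normal n̂ = (p₁ × p₂)/|p₁ × p₂|.
Here n̂_z ≈ -0.597; the vertex latitude is φ_max = arccos|n̂_z| ≈ 53.3°.
Check via Clairaut: cos φ_max = |cos φ₁| · sin C = cos(47.1°)·sin(61.3°) ≈ 0.597, again giving ≈ 53.3°.

≈ 53°N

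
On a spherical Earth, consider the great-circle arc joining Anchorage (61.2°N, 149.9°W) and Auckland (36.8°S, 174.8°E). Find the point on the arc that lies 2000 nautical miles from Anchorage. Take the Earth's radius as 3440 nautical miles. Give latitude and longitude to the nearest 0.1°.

The haversine formula gives a central angle δ ≈ 1.782 rad (102.1°) between the endpoints. The total great-circle distance is δ·R ≈ 1.782 × 3440 ≈ 6132 nmi, so the target fraction is f = 2000/6132 ≈ 0.326.
Interpolate at f ≈ 0.326 with slerp weights a = sin((1−f)δ)/sin δ ≈ 0.954, b = sin(fδ)/sin δ ≈ 0.562.
p = a·p₁ + b·p₂ ≈ (-0.845, -0.190, 0.499); φ = arcsin(p_z) ≈ 29.95°, λ = atan2(p_y, p_x) ≈ -167.36°.

≈ 30.0°N, 167.4°W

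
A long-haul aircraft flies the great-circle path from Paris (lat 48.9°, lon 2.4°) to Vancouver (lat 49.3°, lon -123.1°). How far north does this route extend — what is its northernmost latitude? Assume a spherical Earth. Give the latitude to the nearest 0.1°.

≈ 68.4°

The great circle lies in the plane with unit normal n̂ = (p₁ × p₂)/|p₁ × p₂|.
Here n̂_z ≈ -0.369; the vertex latitude is φ_max = arccos|n̂_z| ≈ 68.4°.
Check via Clairaut: cos φ_max = |cos φ₁| · sin C = cos(48.9°)·sin(34.1°) ≈ 0.369, again giving ≈ 68.4°.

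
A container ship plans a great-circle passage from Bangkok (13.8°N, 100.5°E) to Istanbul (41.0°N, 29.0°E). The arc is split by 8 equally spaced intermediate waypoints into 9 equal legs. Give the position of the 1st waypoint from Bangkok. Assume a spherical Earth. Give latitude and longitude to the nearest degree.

Convert each endpoint to a unit vector on the sphere (x = cos φ cos λ, y = cos φ sin λ, z = sin φ).
The central angle between the endpoints is δ = arccos(p₁·p₂) ≈ 1.171 rad (67.1°).
Interpolate at f = 1/9 with slerp weights a = sin((1−f)δ)/sin δ ≈ 0.937, b = sin(fδ)/sin δ ≈ 0.141.
p = a·p₁ + b·p₂ ≈ (-0.073, 0.946, 0.316); φ = arcsin(p_z) ≈ 18.41°, λ = atan2(p_y, p_x) ≈ 94.40°.

≈ 18°N, 94°E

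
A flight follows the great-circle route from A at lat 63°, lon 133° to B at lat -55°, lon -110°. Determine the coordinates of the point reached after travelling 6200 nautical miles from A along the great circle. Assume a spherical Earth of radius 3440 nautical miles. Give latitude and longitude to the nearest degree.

≈ lat -19°, lon -145°

From cos δ = sin φ₁ sin φ₂ + cos φ₁ cos φ₂ cos Δλ, the central angle is δ ≈ 2.583 rad (148.0°). The total great-circle distance is δ·R ≈ 2.583 × 3440 ≈ 8886 nmi, so the target fraction is f = 6200/8886 ≈ 0.698.
Interpolate at f ≈ 0.698 with slerp weights a = sin((1−f)δ)/sin δ ≈ 1.328, b = sin(fδ)/sin δ ≈ 1.837.
p = a·p₁ + b·p₂ ≈ (-0.772, -0.549, -0.321); φ = arcsin(p_z) ≈ -18.73°, λ = atan2(p_y, p_x) ≈ -144.57°.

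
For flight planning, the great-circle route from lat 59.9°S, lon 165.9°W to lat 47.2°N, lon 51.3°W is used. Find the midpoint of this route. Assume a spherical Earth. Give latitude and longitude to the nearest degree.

≈ lat 11°S, lon 95°W

The haversine formula gives a central angle δ ≈ 2.460 rad (141.0°) between the endpoints.
Interpolate at f = 1/2 with slerp weights a = sin((1−f)δ)/sin δ ≈ 1.496, b = sin(fδ)/sin δ ≈ 1.496.
p = a·p₁ + b·p₂ ≈ (-0.092, -0.976, -0.197); φ = arcsin(p_z) ≈ -11.34°, λ = atan2(p_y, p_x) ≈ -95.39°.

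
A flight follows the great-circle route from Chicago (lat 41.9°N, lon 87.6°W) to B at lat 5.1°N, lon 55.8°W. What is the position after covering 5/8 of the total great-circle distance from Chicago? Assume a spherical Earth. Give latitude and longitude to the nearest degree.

From cos δ = sin φ₁ sin φ₂ + cos φ₁ cos φ₂ cos Δλ, the central angle is δ ≈ 0.810 rad (46.4°).
Interpolate at f = 5/8 with slerp weights a = sin((1−f)δ)/sin δ ≈ 0.413, b = sin(fδ)/sin δ ≈ 0.669.
p = a·p₁ + b·p₂ ≈ (0.388, -0.859, 0.335); φ = arcsin(p_z) ≈ 19.59°, λ = atan2(p_y, p_x) ≈ -65.70°.

≈ lat 20°N, lon 66°W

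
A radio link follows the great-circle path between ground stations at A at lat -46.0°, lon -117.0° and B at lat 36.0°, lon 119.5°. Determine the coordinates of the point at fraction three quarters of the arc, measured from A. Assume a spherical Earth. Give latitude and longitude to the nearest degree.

Write both endpoints as unit vectors p₁, p₂ with components (cos φ cos λ, cos φ sin λ, sin φ).
The central angle between the endpoints is δ = arccos(p₁·p₂) ≈ 2.394 rad (137.1°).
Interpolate at f = 3/4 with slerp weights a = sin((1−f)δ)/sin δ ≈ 0.828, b = sin(fδ)/sin δ ≈ 1.433.
p = a·p₁ + b·p₂ ≈ (-0.832, 0.497, 0.247); φ = arcsin(p_z) ≈ 14.29°, λ = atan2(p_y, p_x) ≈ 149.17°.

≈ lat 14°, lon 149°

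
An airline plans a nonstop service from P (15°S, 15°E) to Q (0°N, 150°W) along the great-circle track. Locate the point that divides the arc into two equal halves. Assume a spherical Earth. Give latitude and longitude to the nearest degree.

≈ (45°S, 75°W)

The haversine formula gives a central angle δ ≈ 2.773 rad (158.9°) between the endpoints.
Interpolate at f = 1/2 with slerp weights a = sin((1−f)δ)/sin δ ≈ 2.732, b = sin(fδ)/sin δ ≈ 2.732.
p = a·p₁ + b·p₂ ≈ (0.183, -0.683, -0.707); φ = arcsin(p_z) ≈ -45.00°, λ = atan2(p_y, p_x) ≈ -75.00°.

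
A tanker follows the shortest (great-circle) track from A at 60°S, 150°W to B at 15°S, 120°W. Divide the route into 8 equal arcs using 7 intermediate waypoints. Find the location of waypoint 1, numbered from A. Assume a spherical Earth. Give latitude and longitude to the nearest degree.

Convert each endpoint to a unit vector on the sphere (x = cos φ cos λ, y = cos φ sin λ, z = sin φ).
The central angle between the endpoints is δ = arccos(p₁·p₂) ≈ 0.873 rad (50.0°).
Interpolate at f = 1/8 with slerp weights a = sin((1−f)δ)/sin δ ≈ 0.903, b = sin(fδ)/sin δ ≈ 0.142.
p = a·p₁ + b·p₂ ≈ (-0.460, -0.345, -0.819); φ = arcsin(p_z) ≈ -54.94°, λ = atan2(p_y, p_x) ≈ -143.14°.

≈ 55°S, 143°W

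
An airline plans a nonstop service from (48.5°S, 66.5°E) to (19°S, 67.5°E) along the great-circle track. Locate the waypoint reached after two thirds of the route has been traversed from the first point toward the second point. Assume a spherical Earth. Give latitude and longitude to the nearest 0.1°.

≈ (28.8°S, 67.2°E)

Write both endpoints as unit vectors p₁, p₂ with components (cos φ cos λ, cos φ sin λ, sin φ).
The central angle between the endpoints is δ = arccos(p₁·p₂) ≈ 0.515 rad (29.5°).
Interpolate at f = 2/3 with slerp weights a = sin((1−f)δ)/sin δ ≈ 0.347, b = sin(fδ)/sin δ ≈ 0.683.
p = a·p₁ + b·p₂ ≈ (0.339, 0.808, -0.482); φ = arcsin(p_z) ≈ -28.83°, λ = atan2(p_y, p_x) ≈ 67.24°.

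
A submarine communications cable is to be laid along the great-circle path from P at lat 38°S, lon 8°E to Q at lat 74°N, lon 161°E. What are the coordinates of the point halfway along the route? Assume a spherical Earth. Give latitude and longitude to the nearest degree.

≈ lat 32°N, lon 21°E

The haversine formula gives a central angle δ ≈ 2.474 rad (141.8°) between the endpoints.
Interpolate at f = 1/2 with slerp weights a = sin((1−f)δ)/sin δ ≈ 1.526, b = sin(fδ)/sin δ ≈ 1.526.
p = a·p₁ + b·p₂ ≈ (0.793, 0.304, 0.527); φ = arcsin(p_z) ≈ 31.83°, λ = atan2(p_y, p_x) ≈ 20.99°.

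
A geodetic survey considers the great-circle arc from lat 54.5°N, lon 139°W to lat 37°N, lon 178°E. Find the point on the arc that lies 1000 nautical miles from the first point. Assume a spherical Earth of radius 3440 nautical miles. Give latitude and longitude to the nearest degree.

The haversine formula gives a central angle δ ≈ 0.593 rad (34.0°) between the endpoints. The total great-circle distance is δ·R ≈ 0.593 × 3440 ≈ 2041 nmi, so the target fraction is f = 1000/2041 ≈ 0.490.
Interpolate at f ≈ 0.490 with slerp weights a = sin((1−f)δ)/sin δ ≈ 0.533, b = sin(fδ)/sin δ ≈ 0.513.
p = a·p₁ + b·p₂ ≈ (-0.643, -0.189, 0.742); φ = arcsin(p_z) ≈ 47.94°, λ = atan2(p_y, p_x) ≈ -163.63°.

≈ lat 48°N, lon 164°W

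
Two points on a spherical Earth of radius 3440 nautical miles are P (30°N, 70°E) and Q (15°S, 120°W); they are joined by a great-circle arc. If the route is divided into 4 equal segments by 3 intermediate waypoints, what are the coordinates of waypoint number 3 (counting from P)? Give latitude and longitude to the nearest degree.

The haversine formula gives a central angle δ ≈ 2.835 rad (162.4°) between the endpoints.
Interpolate at f = 3/4 with slerp weights a = sin((1−f)δ)/sin δ ≈ 2.153, b = sin(fδ)/sin δ ≈ 2.811.
p = a·p₁ + b·p₂ ≈ (-0.720, -0.600, 0.349); φ = arcsin(p_z) ≈ 20.41°, λ = atan2(p_y, p_x) ≈ -140.21°.

≈ (20°N, 140°W)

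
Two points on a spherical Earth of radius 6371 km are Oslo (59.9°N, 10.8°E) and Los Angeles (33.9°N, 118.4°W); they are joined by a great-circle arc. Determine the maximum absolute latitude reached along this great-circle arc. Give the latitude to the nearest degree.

≈ 71°N

The great circle lies in the plane with unit normal n̂ = (p₁ × p₂)/|p₁ × p₂|.
Here n̂_z ≈ -0.331; the vertex latitude is φ_max = arccos|n̂_z| ≈ 70.7°.
Check via Clairaut: cos φ_max = |cos φ₁| · sin C = cos(59.9°)·sin(41.2°) ≈ 0.331, again giving ≈ 70.7°.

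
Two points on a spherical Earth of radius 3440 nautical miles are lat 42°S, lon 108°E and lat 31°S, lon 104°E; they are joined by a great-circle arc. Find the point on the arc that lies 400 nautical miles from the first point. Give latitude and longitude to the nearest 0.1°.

Write both endpoints as unit vectors p₁, p₂ with components (cos φ cos λ, cos φ sin λ, sin φ).
The central angle between the endpoints is δ = arccos(p₁·p₂) ≈ 0.200 rad (11.5°). The total great-circle distance is δ·R ≈ 0.200 × 3440 ≈ 688 nmi, so the target fraction is f = 400/688 ≈ 0.582.
Interpolate at f ≈ 0.582 with slerp weights a = sin((1−f)δ)/sin δ ≈ 0.421, b = sin(fδ)/sin δ ≈ 0.584.
p = a·p₁ + b·p₂ ≈ (-0.218, 0.783, -0.582); φ = arcsin(p_z) ≈ -35.62°, λ = atan2(p_y, p_x) ≈ 105.54°.

≈ lat 35.6°S, lon 105.5°E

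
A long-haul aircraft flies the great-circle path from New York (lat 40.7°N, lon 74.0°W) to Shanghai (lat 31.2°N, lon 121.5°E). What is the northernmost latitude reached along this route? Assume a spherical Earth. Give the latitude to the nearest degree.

The great circle lies in the plane with unit normal n̂ = (p₁ × p₂)/|p₁ × p₂|.
Here n̂_z ≈ -0.181; the vertex latitude is φ_max = arccos|n̂_z| ≈ 79.6°.

≈ 80°N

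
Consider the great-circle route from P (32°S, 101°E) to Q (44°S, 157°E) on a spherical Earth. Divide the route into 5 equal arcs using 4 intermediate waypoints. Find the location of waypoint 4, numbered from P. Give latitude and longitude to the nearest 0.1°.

Write both endpoints as unit vectors p₁, p₂ with components (cos φ cos λ, cos φ sin λ, sin φ).
The central angle between the endpoints is δ = arccos(p₁·p₂) ≈ 0.782 rad (44.8°).
Interpolate at f = 4/5 with slerp weights a = sin((1−f)δ)/sin δ ≈ 0.221, b = sin(fδ)/sin δ ≈ 0.831.
p = a·p₁ + b·p₂ ≈ (-0.586, 0.418, -0.694); φ = arcsin(p_z) ≈ -43.98°, λ = atan2(p_y, p_x) ≈ 144.53°.

≈ (44.0°S, 144.5°E)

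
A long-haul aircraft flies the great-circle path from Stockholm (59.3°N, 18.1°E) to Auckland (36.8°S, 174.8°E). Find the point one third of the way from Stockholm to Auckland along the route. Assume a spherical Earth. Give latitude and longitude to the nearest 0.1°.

From cos δ = sin φ₁ sin φ₂ + cos φ₁ cos φ₂ cos Δλ, the central angle is δ ≈ 2.669 rad (152.9°).
Interpolate at f = 1/3 with slerp weights a = sin((1−f)δ)/sin δ ≈ 2.151, b = sin(fδ)/sin δ ≈ 1.708.
p = a·p₁ + b·p₂ ≈ (-0.318, 0.465, 0.826); φ = arcsin(p_z) ≈ 55.70°, λ = atan2(p_y, p_x) ≈ 124.39°.

≈ 55.7°N, 124.4°E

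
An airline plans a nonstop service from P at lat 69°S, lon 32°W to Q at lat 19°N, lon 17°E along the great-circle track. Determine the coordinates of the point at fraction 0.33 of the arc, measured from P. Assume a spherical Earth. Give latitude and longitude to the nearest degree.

Convert each endpoint to a unit vector on the sphere (x = cos φ cos λ, y = cos φ sin λ, z = sin φ).
The central angle between the endpoints is δ = arccos(p₁·p₂) ≈ 1.653 rad (94.7°).
Interpolate at f = 0.33 with slerp weights a = sin((1−f)δ)/sin δ ≈ 0.897, b = sin(fδ)/sin δ ≈ 0.520.
p = a·p₁ + b·p₂ ≈ (0.743, -0.027, -0.668); φ = arcsin(p_z) ≈ -41.94°, λ = atan2(p_y, p_x) ≈ -2.05°.

≈ lat 42°S, lon 2°W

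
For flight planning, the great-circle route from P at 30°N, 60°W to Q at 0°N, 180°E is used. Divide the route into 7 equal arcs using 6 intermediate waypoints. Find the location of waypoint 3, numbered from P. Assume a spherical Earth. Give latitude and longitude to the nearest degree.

≈ 30°N, 118°W

Convert each endpoint to a unit vector on the sphere (x = cos φ cos λ, y = cos φ sin λ, z = sin φ).
The central angle between the endpoints is δ = arccos(p₁·p₂) ≈ 2.019 rad (115.7°).
Interpolate at f = 3/7 with slerp weights a = sin((1−f)δ)/sin δ ≈ 1.014, b = sin(fδ)/sin δ ≈ 0.844.
p = a·p₁ + b·p₂ ≈ (-0.405, -0.761, 0.507); φ = arcsin(p_z) ≈ 30.47°, λ = atan2(p_y, p_x) ≈ -118.05°.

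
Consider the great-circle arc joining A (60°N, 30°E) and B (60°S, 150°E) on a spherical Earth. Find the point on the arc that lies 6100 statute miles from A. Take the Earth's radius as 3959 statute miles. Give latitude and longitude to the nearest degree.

From cos δ = sin φ₁ sin φ₂ + cos φ₁ cos φ₂ cos Δλ, the central angle is δ ≈ 2.636 rad (151.0°). The total great-circle distance is δ·R ≈ 2.636 × 3959 ≈ 10437 mi, so the target fraction is f = 6100/10437 ≈ 0.584.
Interpolate at f ≈ 0.584 with slerp weights a = sin((1−f)δ)/sin δ ≈ 1.837, b = sin(fδ)/sin δ ≈ 2.065.
p = a·p₁ + b·p₂ ≈ (-0.099, 0.975, -0.198); φ = arcsin(p_z) ≈ -11.39°, λ = atan2(p_y, p_x) ≈ 95.78°.

≈ (11°S, 96°E)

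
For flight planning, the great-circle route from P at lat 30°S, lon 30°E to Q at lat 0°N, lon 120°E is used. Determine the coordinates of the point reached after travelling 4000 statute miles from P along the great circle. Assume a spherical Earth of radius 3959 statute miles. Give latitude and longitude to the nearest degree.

≈ lat 15°S, lon 91°E

Convert each endpoint to a unit vector on the sphere (x = cos φ cos λ, y = cos φ sin λ, z = sin φ).
The central angle between the endpoints is δ = arccos(p₁·p₂) ≈ 1.571 rad (90.0°). The total great-circle distance is δ·R ≈ 1.571 × 3959 ≈ 6219 mi, so the target fraction is f = 4000/6219 ≈ 0.643.
Interpolate at f ≈ 0.643 with slerp weights a = sin((1−f)δ)/sin δ ≈ 0.532, b = sin(fδ)/sin δ ≈ 0.847.
p = a·p₁ + b·p₂ ≈ (-0.025, 0.964, -0.266); φ = arcsin(p_z) ≈ -15.41°, λ = atan2(p_y, p_x) ≈ 91.48°.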